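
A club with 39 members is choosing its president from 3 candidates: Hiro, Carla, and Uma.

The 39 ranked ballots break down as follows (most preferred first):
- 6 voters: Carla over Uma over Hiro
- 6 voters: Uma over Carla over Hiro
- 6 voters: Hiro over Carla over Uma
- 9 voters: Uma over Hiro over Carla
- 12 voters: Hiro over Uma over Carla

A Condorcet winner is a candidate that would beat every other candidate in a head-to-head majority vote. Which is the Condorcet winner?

Uma

Uma vs Hiro: 21–18
Uma vs Carla: 27–12
Uma beats every other candidate.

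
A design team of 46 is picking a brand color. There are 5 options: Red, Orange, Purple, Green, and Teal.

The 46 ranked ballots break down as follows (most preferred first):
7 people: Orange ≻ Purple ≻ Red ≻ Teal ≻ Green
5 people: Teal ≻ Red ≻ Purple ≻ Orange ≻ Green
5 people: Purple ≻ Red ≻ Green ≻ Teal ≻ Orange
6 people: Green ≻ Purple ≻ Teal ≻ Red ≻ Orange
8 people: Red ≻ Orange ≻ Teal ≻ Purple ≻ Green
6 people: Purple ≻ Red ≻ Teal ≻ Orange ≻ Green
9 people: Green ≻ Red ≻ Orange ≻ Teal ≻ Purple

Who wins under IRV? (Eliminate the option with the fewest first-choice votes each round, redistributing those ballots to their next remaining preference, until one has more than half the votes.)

Round 1: Red 8, Orange 7, Purple 11, Green 15, Teal 5. Teal eliminated.
Round 2: Red 13, Orange 7, Purple 11, Green 15. Orange eliminated.
Round 3: Red 13, Purple 18, Green 15. Red eliminated.
Round 4: Purple 31, Green 15. Purple has a majority (≥24).

Purple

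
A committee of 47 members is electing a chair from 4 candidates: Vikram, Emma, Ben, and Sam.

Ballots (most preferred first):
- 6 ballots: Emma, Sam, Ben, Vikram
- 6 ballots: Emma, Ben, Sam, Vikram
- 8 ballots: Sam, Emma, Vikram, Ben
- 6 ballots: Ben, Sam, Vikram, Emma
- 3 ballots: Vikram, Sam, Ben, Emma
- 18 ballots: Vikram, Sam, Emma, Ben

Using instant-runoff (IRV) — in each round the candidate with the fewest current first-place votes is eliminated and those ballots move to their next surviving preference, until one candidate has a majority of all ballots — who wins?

Sam

Round 1: Vikram 21, Emma 12, Ben 6, Sam 8. Ben eliminated.
Round 2: Vikram 21, Emma 12, Sam 14. Emma eliminated.
Round 3: Vikram 21, Sam 26. Sam has a majority (≥24).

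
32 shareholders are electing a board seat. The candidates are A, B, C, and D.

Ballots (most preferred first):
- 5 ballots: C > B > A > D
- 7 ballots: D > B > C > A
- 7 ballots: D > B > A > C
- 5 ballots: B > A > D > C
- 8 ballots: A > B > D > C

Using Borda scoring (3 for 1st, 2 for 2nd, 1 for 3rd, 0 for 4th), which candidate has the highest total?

B

A: 5×1 + 7×0 + 7×1 + 5×2 + 8×3 = 46
B: 5×2 + 7×2 + 7×2 + 5×3 + 8×2 = 69
C: 5×3 + 7×1 + 7×0 + 5×0 + 8×0 = 22
D: 5×0 + 7×3 + 7×3 + 5×1 + 8×1 = 55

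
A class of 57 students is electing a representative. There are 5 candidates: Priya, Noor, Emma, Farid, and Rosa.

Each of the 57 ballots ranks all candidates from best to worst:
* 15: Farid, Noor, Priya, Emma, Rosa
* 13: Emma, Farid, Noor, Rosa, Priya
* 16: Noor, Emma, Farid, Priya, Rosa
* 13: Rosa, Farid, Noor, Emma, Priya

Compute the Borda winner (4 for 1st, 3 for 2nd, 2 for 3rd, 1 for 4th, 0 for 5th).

Farid

Priya: 15×2 + 13×0 + 16×1 + 13×0 = 46
Noor: 15×3 + 13×2 + 16×4 + 13×2 = 161
Emma: 15×1 + 13×4 + 16×3 + 13×1 = 128
Farid: 15×4 + 13×3 + 16×2 + 13×3 = 170
Rosa: 15×0 + 13×1 + 16×0 + 13×4 = 65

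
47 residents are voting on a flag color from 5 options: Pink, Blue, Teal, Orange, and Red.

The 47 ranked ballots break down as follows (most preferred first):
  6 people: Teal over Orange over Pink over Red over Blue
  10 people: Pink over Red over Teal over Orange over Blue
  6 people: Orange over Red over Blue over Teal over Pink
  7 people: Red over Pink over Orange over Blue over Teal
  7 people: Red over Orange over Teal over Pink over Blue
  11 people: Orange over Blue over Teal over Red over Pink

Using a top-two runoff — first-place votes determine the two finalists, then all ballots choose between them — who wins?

Round 1 first-place votes: Pink 10, Blue 0, Teal 6, Orange 17, Red 14. Orange and Red advance.
Runoff: Orange is ranked above Red on 23 ballots, Red above Orange on 24.

Red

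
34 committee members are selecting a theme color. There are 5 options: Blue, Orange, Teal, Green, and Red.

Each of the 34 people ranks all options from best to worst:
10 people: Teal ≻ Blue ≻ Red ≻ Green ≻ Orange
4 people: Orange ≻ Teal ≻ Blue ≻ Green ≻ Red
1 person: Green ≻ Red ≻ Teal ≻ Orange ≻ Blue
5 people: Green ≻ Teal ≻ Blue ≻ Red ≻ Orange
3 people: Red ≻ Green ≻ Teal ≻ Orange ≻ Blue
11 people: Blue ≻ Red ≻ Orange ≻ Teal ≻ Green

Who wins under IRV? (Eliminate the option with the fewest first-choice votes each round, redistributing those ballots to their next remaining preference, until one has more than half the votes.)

Round 1: Blue 11, Orange 4, Teal 10, Green 6, Red 3. Red eliminated.
Round 2: Blue 11, Orange 4, Teal 10, Green 9. Orange eliminated.
Round 3: Blue 11, Teal 14, Green 9. Green eliminated.
Round 4: Blue 11, Teal 23. Teal has a majority (≥18).

Teal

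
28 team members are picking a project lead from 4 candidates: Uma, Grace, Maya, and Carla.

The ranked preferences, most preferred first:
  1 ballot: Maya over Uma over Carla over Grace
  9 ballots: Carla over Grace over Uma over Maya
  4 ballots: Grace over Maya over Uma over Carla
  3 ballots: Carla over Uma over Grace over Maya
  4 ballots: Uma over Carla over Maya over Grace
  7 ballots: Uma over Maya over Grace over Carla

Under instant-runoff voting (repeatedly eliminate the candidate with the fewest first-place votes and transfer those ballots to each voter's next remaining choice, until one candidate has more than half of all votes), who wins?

Uma

Round 1: Uma 11, Grace 4, Maya 1, Carla 12. Maya eliminated.
Round 2: Uma 12, Grace 4, Carla 12. Grace eliminated.
Round 3: Uma 16, Carla 12. Uma has a majority (≥15).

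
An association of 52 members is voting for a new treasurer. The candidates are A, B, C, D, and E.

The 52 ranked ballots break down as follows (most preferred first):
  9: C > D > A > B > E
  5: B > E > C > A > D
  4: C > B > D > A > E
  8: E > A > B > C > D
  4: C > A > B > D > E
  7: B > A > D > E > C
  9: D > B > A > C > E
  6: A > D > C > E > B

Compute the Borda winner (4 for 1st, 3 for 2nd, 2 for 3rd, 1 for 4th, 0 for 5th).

A

A: 9×2 + 5×1 + 4×1 + 8×3 + 4×3 + 7×3 + 9×2 + 6×4 = 126
B: 9×1 + 5×4 + 4×3 + 8×2 + 4×2 + 7×4 + 9×3 + 6×0 = 120
C: 9×4 + 5×2 + 4×4 + 8×1 + 4×4 + 7×0 + 9×1 + 6×2 = 107
D: 9×3 + 5×0 + 4×2 + 8×0 + 4×1 + 7×2 + 9×4 + 6×3 = 107
E: 9×0 + 5×3 + 4×0 + 8×4 + 4×0 + 7×1 + 9×0 + 6×1 = 60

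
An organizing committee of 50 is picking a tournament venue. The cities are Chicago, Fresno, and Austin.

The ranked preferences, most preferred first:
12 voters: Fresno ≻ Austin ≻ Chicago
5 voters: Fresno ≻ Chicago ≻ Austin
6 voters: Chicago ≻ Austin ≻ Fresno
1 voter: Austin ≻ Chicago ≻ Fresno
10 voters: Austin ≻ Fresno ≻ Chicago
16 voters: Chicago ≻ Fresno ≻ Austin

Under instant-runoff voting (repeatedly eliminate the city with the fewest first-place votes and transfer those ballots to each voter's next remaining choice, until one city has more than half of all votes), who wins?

Fresno

Round 1: Chicago 22, Fresno 17, Austin 11. Austin eliminated.
Round 2: Chicago 23, Fresno 27. Fresno has a majority (≥26).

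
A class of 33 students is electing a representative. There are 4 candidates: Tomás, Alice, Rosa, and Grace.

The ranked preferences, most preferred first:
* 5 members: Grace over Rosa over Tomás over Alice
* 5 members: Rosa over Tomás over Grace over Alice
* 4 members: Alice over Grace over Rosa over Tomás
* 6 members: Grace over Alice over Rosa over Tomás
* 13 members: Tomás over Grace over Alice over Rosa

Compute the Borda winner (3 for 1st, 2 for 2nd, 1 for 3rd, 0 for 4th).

Tomás: 5×1 + 5×2 + 4×0 + 6×0 + 13×3 = 54
Alice: 5×0 + 5×0 + 4×3 + 6×2 + 13×1 = 37
Rosa: 5×2 + 5×3 + 4×1 + 6×1 + 13×0 = 35
Grace: 5×3 + 5×1 + 4×2 + 6×3 + 13×2 = 72

Grace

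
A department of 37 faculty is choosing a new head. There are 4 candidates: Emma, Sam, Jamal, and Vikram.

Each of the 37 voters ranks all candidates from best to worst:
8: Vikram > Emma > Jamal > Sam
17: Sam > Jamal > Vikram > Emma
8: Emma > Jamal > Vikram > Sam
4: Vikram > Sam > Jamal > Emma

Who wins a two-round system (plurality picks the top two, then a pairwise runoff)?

Vikram

Round 1 first-place votes: Emma 8, Sam 17, Jamal 0, Vikram 12. Sam and Vikram advance.
Runoff: Sam is ranked above Vikram on 17 ballots, Vikram above Sam on 20.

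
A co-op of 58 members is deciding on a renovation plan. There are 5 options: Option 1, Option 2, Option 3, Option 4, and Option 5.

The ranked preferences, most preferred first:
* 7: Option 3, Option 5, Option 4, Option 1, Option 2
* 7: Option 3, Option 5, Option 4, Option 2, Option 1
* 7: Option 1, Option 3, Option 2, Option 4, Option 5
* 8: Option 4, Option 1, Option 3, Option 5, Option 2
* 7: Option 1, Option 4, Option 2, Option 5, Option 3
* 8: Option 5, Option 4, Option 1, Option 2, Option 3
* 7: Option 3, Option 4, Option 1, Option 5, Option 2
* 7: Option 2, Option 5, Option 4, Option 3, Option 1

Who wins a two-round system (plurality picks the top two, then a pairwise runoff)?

Option 1

Round 1 first-place votes: Option 1 14, Option 2 7, Option 3 21, Option 4 8, Option 5 8. Option 3 and Option 1 advance.
Runoff: Option 3 is ranked above Option 1 on 28 ballots, Option 1 above Option 3 on 30.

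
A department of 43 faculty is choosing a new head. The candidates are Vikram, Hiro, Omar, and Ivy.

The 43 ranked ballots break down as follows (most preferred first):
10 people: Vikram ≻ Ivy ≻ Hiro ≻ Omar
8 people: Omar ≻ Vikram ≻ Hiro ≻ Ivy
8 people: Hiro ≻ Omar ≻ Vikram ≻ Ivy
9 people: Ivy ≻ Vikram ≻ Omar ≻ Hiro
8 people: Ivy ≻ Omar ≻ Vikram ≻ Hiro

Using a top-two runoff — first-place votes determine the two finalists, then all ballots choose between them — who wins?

Vikram

Round 1 first-place votes: Vikram 10, Hiro 8, Omar 8, Ivy 17. Ivy and Vikram advance.
Runoff: Ivy is ranked above Vikram on 17 ballots, Vikram above Ivy on 26.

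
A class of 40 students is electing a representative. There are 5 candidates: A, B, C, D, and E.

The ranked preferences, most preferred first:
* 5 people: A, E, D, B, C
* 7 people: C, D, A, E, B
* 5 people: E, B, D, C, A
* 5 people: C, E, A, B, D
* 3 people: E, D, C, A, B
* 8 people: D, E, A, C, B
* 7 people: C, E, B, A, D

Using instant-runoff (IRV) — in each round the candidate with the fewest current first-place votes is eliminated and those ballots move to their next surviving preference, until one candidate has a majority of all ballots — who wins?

E

Round 1: A 5, B 0, C 19, D 8, E 8. B eliminated.
Round 2: A 5, C 19, D 8, E 8. A eliminated.
Round 3: C 19, D 8, E 13. D eliminated.
Round 4: C 19, E 21. E has a majority (≥21).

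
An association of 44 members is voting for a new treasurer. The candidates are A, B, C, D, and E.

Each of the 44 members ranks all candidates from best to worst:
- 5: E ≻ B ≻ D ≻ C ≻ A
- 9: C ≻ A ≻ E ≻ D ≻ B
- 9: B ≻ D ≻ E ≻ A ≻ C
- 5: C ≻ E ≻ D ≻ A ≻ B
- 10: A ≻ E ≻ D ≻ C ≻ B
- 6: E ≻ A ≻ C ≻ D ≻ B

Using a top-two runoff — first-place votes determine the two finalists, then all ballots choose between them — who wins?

Round 1 first-place votes: A 10, B 9, C 14, D 0, E 11. C and E advance.
Runoff: C is ranked above E on 14 ballots, E above C on 30.

E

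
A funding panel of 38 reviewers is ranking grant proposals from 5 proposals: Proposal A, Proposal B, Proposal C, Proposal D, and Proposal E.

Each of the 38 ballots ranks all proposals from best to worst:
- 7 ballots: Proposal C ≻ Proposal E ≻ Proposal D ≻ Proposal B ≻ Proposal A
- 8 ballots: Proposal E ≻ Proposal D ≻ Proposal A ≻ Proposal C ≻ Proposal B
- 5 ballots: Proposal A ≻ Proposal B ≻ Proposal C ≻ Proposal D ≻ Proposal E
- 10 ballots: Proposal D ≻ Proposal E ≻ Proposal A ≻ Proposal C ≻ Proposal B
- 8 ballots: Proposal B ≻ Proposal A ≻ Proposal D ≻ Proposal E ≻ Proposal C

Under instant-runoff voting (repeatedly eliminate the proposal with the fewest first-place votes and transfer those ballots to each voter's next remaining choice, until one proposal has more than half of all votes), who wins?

Round 1: Proposal A 5, Proposal B 8, Proposal C 7, Proposal D 10, Proposal E 8. Proposal A eliminated.
Round 2: Proposal B 13, Proposal C 7, Proposal D 10, Proposal E 8. Proposal C eliminated.
Round 3: Proposal B 13, Proposal D 10, Proposal E 15. Proposal D eliminated.
Round 4: Proposal B 13, Proposal E 25. Proposal E has a majority (≥20).

Proposal E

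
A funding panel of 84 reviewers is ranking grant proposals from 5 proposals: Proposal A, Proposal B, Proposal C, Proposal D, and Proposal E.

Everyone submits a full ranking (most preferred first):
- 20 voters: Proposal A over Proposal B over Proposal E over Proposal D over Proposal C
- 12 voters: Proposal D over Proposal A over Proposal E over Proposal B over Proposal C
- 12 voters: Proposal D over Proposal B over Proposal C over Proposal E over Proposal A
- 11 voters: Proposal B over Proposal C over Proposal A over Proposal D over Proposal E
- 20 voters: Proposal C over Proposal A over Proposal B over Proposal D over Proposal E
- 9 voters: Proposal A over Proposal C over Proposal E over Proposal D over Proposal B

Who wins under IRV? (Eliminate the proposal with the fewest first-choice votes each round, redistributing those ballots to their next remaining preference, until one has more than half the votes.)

Round 1: Proposal A 29, Proposal B 11, Proposal C 20, Proposal D 24, Proposal E 0. Proposal E eliminated.
Round 2: Proposal A 29, Proposal B 11, Proposal C 20, Proposal D 24. Proposal B eliminated.
Round 3: Proposal A 29, Proposal C 31, Proposal D 24. Proposal D eliminated.
Round 4: Proposal A 41, Proposal C 43. Proposal C has a majority (≥43).

Proposal C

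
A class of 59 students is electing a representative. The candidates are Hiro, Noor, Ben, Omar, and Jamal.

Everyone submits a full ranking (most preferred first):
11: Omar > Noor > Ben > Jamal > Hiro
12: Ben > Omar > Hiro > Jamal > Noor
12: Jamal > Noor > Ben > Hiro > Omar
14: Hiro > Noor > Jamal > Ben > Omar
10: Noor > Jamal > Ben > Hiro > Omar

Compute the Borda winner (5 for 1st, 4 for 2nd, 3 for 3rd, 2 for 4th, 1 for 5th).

Noor

Hiro: 11×1 + 12×3 + 12×2 + 14×5 + 10×2 = 161
Noor: 11×4 + 12×1 + 12×4 + 14×4 + 10×5 = 210
Ben: 11×3 + 12×5 + 12×3 + 14×2 + 10×3 = 187
Omar: 11×5 + 12×4 + 12×1 + 14×1 + 10×1 = 139
Jamal: 11×2 + 12×2 + 12×5 + 14×3 + 10×4 = 188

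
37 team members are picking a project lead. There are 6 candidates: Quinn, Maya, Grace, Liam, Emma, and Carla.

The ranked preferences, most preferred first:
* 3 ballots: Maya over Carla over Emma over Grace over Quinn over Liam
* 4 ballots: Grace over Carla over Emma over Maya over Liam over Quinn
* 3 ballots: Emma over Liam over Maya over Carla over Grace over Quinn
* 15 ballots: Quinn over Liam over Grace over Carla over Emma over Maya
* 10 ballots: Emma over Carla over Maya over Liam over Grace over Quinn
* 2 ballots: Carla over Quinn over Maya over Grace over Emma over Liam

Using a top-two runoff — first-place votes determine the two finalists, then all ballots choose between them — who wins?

Emma

Round 1 first-place votes: Quinn 15, Maya 3, Grace 4, Liam 0, Emma 13, Carla 2. Quinn and Emma advance.
Runoff: Quinn is ranked above Emma on 17 ballots, Emma above Quinn on 20.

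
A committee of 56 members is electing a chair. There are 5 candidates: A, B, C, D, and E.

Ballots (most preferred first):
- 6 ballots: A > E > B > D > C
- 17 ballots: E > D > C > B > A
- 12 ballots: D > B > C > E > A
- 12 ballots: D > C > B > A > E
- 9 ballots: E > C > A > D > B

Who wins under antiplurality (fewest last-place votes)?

Last-place votes: A 29, B 9, C 6, D 0, E 12.

D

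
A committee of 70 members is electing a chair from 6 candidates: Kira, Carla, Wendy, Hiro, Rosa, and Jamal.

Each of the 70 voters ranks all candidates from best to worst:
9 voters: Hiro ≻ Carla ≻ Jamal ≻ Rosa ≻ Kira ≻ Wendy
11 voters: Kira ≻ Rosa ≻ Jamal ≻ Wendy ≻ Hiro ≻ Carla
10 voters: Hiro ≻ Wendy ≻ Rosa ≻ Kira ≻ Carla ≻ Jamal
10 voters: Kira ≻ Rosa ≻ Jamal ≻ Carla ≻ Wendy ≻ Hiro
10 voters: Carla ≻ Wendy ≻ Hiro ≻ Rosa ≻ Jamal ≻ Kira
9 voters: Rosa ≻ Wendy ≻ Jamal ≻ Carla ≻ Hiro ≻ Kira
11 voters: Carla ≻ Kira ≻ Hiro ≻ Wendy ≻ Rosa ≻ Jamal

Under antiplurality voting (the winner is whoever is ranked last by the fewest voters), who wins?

Last-place votes: Kira 19, Carla 11, Wendy 9, Hiro 10, Rosa 0, Jamal 21.

Rosa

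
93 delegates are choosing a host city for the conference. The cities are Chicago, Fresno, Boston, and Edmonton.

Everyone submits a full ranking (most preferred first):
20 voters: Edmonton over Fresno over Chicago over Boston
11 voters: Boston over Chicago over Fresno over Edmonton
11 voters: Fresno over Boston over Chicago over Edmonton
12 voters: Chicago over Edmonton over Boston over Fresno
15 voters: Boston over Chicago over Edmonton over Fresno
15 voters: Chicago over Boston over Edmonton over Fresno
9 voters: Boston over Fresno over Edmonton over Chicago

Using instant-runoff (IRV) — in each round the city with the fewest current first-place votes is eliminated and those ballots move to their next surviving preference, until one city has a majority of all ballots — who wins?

Round 1: Chicago 27, Fresno 11, Boston 35, Edmonton 20. Fresno eliminated.
Round 2: Chicago 27, Boston 46, Edmonton 20. Edmonton eliminated.
Round 3: Chicago 47, Boston 46. Chicago has a majority (≥47).

Chicago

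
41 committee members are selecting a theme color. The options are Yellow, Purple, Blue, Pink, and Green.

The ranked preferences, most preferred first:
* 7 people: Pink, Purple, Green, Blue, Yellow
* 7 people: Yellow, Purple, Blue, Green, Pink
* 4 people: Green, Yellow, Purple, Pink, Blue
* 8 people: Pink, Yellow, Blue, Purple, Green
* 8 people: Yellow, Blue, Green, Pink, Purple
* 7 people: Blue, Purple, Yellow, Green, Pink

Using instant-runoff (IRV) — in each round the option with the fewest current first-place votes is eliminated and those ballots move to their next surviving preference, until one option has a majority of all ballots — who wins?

Yellow

Round 1: Yellow 15, Purple 0, Blue 7, Pink 15, Green 4. Purple eliminated.
Round 2: Yellow 15, Blue 7, Pink 15, Green 4. Green eliminated.
Round 3: Yellow 19, Blue 7, Pink 15. Blue eliminated.
Round 4: Yellow 26, Pink 15. Yellow has a majority (≥21).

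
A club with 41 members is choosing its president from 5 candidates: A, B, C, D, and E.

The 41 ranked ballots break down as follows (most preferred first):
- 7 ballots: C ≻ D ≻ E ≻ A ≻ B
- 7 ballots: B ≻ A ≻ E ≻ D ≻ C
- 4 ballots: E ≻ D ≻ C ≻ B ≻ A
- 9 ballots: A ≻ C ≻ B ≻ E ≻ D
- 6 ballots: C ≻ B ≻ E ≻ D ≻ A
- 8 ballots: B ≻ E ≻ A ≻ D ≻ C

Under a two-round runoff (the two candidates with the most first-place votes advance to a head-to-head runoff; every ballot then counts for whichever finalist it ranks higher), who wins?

Round 1 first-place votes: A 9, B 15, C 13, D 0, E 4. B and C advance.
Runoff: B is ranked above C on 15 ballots, C above B on 26.

C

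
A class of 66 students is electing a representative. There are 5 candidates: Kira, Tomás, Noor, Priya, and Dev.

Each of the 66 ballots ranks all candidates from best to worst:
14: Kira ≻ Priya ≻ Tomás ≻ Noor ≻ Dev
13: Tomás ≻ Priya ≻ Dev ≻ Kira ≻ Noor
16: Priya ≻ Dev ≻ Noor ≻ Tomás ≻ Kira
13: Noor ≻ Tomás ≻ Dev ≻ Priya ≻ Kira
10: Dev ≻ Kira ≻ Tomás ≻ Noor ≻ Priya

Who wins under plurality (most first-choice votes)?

Priya

First-place votes: Kira 14, Tomás 13, Noor 13, Priya 16, Dev 10.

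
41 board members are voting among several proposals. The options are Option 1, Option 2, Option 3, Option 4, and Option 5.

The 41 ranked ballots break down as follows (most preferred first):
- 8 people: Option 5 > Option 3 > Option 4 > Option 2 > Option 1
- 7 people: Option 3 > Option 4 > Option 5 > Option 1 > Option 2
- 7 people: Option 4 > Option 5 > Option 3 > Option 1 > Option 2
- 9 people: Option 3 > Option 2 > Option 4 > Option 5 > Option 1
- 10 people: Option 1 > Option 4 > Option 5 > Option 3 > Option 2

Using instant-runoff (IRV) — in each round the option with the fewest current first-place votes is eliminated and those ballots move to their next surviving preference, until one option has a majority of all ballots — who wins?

Round 1: Option 1 10, Option 2 0, Option 3 16, Option 4 7, Option 5 8. Option 2 eliminated.
Round 2: Option 1 10, Option 3 16, Option 4 7, Option 5 8. Option 4 eliminated.
Round 3: Option 1 10, Option 3 16, Option 5 15. Option 1 eliminated.
Round 4: Option 3 16, Option 5 25. Option 5 has a majority (≥21).

Option 5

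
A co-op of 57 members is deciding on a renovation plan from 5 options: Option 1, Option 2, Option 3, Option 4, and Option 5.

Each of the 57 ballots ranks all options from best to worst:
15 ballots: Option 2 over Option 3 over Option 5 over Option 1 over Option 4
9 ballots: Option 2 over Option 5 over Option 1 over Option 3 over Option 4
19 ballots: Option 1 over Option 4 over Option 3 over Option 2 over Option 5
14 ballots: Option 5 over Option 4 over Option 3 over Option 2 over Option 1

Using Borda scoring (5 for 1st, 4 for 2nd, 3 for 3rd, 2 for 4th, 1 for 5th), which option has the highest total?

Option 1: 15×2 + 9×3 + 19×5 + 14×1 = 166
Option 2: 15×5 + 9×5 + 19×2 + 14×2 = 186
Option 3: 15×4 + 9×2 + 19×3 + 14×3 = 177
Option 4: 15×1 + 9×1 + 19×4 + 14×4 = 156
Option 5: 15×3 + 9×4 + 19×1 + 14×5 = 170

Option 2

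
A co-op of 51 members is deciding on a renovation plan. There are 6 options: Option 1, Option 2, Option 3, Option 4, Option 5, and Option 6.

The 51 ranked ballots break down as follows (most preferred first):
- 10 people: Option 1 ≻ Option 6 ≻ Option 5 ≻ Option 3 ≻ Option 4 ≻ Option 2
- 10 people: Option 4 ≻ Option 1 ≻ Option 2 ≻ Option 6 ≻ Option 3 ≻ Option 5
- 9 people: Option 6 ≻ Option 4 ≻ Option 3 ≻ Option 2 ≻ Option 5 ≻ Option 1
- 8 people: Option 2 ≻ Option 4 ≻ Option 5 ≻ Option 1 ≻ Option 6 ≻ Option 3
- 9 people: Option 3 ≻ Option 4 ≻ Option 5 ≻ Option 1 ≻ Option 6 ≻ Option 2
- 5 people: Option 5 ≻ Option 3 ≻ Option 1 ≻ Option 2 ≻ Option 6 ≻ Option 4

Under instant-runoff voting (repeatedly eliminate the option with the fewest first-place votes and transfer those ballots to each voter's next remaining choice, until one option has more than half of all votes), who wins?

Option 4

Round 1: Option 1 10, Option 2 8, Option 3 9, Option 4 10, Option 5 5, Option 6 9. Option 5 eliminated.
Round 2: Option 1 10, Option 2 8, Option 3 14, Option 4 10, Option 6 9. Option 2 eliminated.
Round 3: Option 1 10, Option 3 14, Option 4 18, Option 6 9. Option 6 eliminated.
Round 4: Option 1 10, Option 3 14, Option 4 27. Option 4 has a majority (≥26).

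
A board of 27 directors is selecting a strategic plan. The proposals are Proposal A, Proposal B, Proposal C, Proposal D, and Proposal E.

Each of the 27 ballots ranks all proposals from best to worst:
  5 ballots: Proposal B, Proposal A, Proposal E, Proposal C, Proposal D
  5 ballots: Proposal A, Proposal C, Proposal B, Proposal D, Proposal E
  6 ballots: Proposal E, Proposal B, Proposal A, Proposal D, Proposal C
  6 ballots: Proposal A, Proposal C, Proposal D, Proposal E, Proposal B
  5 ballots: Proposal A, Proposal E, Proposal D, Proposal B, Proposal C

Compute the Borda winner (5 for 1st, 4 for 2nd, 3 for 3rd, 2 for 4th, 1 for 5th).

Proposal A

Proposal A: 5×4 + 5×5 + 6×3 + 6×5 + 5×5 = 118
Proposal B: 5×5 + 5×3 + 6×4 + 6×1 + 5×2 = 80
Proposal C: 5×2 + 5×4 + 6×1 + 6×4 + 5×1 = 65
Proposal D: 5×1 + 5×2 + 6×2 + 6×3 + 5×3 = 60
Proposal E: 5×3 + 5×1 + 6×5 + 6×2 + 5×4 = 82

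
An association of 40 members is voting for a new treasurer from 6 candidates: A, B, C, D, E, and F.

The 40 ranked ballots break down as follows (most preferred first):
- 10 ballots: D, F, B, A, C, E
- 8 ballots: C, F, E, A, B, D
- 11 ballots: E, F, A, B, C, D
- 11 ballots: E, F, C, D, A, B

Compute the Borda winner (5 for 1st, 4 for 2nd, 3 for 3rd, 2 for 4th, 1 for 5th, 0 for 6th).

F

A: 10×2 + 8×2 + 11×3 + 11×1 = 80
B: 10×3 + 8×1 + 11×2 + 11×0 = 60
C: 10×1 + 8×5 + 11×1 + 11×3 = 94
D: 10×5 + 8×0 + 11×0 + 11×2 = 72
E: 10×0 + 8×3 + 11×5 + 11×5 = 134
F: 10×4 + 8×4 + 11×4 + 11×4 = 160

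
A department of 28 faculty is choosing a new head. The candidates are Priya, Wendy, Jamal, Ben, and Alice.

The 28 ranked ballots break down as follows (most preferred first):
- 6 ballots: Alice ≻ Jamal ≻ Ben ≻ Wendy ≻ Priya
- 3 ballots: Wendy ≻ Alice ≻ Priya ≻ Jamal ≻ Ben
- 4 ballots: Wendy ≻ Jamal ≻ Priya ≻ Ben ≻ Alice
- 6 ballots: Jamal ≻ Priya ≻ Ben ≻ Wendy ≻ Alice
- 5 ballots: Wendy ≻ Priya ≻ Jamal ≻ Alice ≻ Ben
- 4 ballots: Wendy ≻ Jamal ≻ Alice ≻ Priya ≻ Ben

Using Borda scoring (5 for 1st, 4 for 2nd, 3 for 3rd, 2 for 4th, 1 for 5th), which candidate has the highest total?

Priya: 6×1 + 3×3 + 4×3 + 6×4 + 5×4 + 4×2 = 79
Wendy: 6×2 + 3×5 + 4×5 + 6×2 + 5×5 + 4×5 = 104
Jamal: 6×4 + 3×2 + 4×4 + 6×5 + 5×3 + 4×4 = 107
Ben: 6×3 + 3×1 + 4×2 + 6×3 + 5×1 + 4×1 = 56
Alice: 6×5 + 3×4 + 4×1 + 6×1 + 5×2 + 4×3 = 74

Jamal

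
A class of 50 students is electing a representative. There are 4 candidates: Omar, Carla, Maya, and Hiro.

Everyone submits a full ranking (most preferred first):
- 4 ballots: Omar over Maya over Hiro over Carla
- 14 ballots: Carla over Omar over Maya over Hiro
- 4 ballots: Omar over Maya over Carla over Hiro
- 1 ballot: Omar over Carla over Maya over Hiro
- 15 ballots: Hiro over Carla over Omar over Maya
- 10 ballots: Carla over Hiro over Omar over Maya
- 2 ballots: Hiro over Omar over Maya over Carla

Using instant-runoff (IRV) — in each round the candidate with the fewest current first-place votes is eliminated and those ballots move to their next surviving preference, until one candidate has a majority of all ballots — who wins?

Carla

Round 1: Omar 9, Carla 24, Maya 0, Hiro 17. Maya eliminated.
Round 2: Omar 9, Carla 24, Hiro 17. Omar eliminated.
Round 3: Carla 29, Hiro 21. Carla has a majority (≥26).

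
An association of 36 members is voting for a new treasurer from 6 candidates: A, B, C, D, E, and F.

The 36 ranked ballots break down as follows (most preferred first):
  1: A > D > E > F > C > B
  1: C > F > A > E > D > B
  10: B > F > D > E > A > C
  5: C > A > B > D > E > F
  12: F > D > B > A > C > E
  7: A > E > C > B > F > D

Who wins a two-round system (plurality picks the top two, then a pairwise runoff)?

Round 1 first-place votes: A 8, B 10, C 6, D 0, E 0, F 12. F and B advance.
Runoff: F is ranked above B on 14 ballots, B above F on 22.

B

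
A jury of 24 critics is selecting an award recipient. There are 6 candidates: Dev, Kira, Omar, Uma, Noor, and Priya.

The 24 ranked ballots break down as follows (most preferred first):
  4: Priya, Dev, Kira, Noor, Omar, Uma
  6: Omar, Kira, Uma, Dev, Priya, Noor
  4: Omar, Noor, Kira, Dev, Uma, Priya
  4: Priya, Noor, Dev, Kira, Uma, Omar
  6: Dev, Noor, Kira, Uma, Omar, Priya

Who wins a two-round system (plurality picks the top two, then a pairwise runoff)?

Omar

Round 1 first-place votes: Dev 6, Kira 0, Omar 10, Uma 0, Noor 0, Priya 8. Omar and Priya advance.
Runoff: Omar is ranked above Priya on 16 ballots, Priya above Omar on 8.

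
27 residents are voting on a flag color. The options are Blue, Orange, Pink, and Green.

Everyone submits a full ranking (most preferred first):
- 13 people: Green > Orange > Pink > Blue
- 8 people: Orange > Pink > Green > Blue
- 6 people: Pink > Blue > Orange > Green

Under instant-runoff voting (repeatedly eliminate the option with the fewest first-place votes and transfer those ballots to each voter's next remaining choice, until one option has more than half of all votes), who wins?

Round 1: Blue 0, Orange 8, Pink 6, Green 13. Blue eliminated.
Round 2: Orange 8, Pink 6, Green 13. Pink eliminated.
Round 3: Orange 14, Green 13. Orange has a majority (≥14).

Orange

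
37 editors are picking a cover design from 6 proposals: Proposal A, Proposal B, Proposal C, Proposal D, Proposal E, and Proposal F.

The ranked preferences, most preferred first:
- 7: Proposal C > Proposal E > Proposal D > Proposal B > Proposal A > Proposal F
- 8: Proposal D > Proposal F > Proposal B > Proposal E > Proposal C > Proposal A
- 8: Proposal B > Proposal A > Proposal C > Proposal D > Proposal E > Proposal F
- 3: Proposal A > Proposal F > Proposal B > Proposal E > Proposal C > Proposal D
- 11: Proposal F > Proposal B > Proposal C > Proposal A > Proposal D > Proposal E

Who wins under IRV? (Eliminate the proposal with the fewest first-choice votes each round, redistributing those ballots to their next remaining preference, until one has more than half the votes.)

Proposal D

Round 1: Proposal A 3, Proposal B 8, Proposal C 7, Proposal D 8, Proposal E 0, Proposal F 11. Proposal E eliminated.
Round 2: Proposal A 3, Proposal B 8, Proposal C 7, Proposal D 8, Proposal F 11. Proposal A eliminated.
Round 3: Proposal B 8, Proposal C 7, Proposal D 8, Proposal F 14. Proposal C eliminated.
Round 4: Proposal B 8, Proposal D 15, Proposal F 14. Proposal B eliminated.
Round 5: Proposal D 23, Proposal F 14. Proposal D has a majority (≥19).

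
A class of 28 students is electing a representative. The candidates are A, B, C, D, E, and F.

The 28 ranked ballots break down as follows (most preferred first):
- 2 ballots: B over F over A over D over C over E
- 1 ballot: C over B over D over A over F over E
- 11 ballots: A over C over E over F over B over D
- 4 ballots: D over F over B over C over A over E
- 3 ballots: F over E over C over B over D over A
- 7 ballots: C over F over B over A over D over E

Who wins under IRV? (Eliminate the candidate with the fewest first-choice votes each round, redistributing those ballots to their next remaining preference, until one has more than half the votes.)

F

Round 1: A 11, B 2, C 8, D 4, E 0, F 3. E eliminated.
Round 2: A 11, B 2, C 8, D 4, F 3. B eliminated.
Round 3: A 11, C 8, D 4, F 5. D eliminated.
Round 4: A 11, C 8, F 9. C eliminated.
Round 5: A 12, F 16. F has a majority (≥15).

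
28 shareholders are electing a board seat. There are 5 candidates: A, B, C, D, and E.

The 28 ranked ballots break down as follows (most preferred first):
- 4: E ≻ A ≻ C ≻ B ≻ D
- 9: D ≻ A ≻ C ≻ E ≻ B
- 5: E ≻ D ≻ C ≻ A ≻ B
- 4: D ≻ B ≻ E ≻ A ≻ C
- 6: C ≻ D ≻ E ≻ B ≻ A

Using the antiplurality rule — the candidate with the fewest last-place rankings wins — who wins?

E

Last-place votes: A 6, B 14, C 4, D 4, E 0.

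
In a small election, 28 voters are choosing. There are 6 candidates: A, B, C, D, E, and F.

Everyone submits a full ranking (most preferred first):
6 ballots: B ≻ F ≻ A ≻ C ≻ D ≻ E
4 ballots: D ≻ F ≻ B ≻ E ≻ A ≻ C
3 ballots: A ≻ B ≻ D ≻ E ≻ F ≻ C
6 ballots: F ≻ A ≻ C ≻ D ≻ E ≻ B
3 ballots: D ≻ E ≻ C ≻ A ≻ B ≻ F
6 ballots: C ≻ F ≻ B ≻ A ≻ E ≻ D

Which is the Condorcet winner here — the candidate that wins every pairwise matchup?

F vs A: 22–6
F vs B: 16–12
F vs C: 19–9
F vs D: 18–10
F vs E: 22–6
F beats every other candidate.

F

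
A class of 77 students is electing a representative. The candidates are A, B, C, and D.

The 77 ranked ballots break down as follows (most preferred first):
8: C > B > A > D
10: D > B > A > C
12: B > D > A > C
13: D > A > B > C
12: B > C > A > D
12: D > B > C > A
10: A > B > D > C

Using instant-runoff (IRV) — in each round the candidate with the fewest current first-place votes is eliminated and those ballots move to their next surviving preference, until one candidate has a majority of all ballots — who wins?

Round 1: A 10, B 24, C 8, D 35. C eliminated.
Round 2: A 10, B 32, D 35. A eliminated.
Round 3: B 42, D 35. B has a majority (≥39).

B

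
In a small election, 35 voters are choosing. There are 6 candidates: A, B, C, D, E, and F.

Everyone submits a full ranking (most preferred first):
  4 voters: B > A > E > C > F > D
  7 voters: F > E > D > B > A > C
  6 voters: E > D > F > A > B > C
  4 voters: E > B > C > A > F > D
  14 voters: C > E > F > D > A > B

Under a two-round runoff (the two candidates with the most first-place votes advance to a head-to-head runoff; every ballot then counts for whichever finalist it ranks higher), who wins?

E

Round 1 first-place votes: A 0, B 4, C 14, D 0, E 10, F 7. C and E advance.
Runoff: C is ranked above E on 14 ballots, E above C on 21.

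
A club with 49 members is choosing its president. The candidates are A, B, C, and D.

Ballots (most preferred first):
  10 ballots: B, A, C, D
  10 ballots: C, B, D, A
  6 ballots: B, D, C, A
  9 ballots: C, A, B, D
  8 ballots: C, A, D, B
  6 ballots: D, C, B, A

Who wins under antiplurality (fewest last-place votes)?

Last-place votes: A 22, B 8, C 0, D 19.

C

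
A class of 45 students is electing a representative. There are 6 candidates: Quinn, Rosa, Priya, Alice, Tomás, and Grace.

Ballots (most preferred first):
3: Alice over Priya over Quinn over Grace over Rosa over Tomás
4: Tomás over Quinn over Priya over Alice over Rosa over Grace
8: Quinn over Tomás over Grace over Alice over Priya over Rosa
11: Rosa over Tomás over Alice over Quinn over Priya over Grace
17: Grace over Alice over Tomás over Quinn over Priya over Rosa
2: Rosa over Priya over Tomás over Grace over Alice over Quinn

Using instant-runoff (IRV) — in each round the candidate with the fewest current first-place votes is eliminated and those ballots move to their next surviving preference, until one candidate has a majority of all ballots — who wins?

Quinn

Round 1: Quinn 8, Rosa 13, Priya 0, Alice 3, Tomás 4, Grace 17. Priya eliminated.
Round 2: Quinn 8, Rosa 13, Alice 3, Tomás 4, Grace 17. Alice eliminated.
Round 3: Quinn 11, Rosa 13, Tomás 4, Grace 17. Tomás eliminated.
Round 4: Quinn 15, Rosa 13, Grace 17. Rosa eliminated.
Round 5: Quinn 26, Grace 19. Quinn has a majority (≥23).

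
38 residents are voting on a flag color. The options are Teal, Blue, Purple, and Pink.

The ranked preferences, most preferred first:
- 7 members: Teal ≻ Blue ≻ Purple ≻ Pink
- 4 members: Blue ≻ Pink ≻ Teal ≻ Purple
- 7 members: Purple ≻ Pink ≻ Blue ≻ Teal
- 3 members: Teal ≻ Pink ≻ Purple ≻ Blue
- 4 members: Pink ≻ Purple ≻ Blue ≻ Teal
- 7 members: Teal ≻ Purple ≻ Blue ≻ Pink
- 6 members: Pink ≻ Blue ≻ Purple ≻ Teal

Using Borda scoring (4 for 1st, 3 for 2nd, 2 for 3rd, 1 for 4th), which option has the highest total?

Teal: 7×4 + 4×2 + 7×1 + 3×4 + 4×1 + 7×4 + 6×1 = 93
Blue: 7×3 + 4×4 + 7×2 + 3×1 + 4×2 + 7×2 + 6×3 = 94
Purple: 7×2 + 4×1 + 7×4 + 3×2 + 4×3 + 7×3 + 6×2 = 97
Pink: 7×1 + 4×3 + 7×3 + 3×3 + 4×4 + 7×1 + 6×4 = 96

Purple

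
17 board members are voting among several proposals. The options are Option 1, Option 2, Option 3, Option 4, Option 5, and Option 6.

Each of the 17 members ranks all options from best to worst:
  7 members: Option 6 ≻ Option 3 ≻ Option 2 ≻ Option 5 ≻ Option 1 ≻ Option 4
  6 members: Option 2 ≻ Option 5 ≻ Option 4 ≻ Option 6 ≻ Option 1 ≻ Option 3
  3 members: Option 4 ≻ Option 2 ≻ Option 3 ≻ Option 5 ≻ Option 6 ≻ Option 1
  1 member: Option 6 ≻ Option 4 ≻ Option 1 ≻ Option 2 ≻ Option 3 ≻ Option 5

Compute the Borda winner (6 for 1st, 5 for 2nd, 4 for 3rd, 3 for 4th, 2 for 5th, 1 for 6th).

Option 1: 7×2 + 6×2 + 3×1 + 1×4 = 33
Option 2: 7×4 + 6×6 + 3×5 + 1×3 = 82
Option 3: 7×5 + 6×1 + 3×4 + 1×2 = 55
Option 4: 7×1 + 6×4 + 3×6 + 1×5 = 54
Option 5: 7×3 + 6×5 + 3×3 + 1×1 = 61
Option 6: 7×6 + 6×3 + 3×2 + 1×6 = 72

Option 2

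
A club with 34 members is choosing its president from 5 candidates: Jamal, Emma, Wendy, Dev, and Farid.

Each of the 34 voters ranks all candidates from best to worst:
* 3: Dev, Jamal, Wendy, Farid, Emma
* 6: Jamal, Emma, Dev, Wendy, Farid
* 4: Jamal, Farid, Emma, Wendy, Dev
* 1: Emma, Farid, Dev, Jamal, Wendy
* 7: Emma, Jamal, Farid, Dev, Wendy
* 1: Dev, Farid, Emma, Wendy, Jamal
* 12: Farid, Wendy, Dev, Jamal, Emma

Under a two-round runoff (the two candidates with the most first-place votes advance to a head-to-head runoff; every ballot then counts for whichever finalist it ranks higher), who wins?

Round 1 first-place votes: Jamal 10, Emma 8, Wendy 0, Dev 4, Farid 12. Farid and Jamal advance.
Runoff: Farid is ranked above Jamal on 14 ballots, Jamal above Farid on 20.

Jamal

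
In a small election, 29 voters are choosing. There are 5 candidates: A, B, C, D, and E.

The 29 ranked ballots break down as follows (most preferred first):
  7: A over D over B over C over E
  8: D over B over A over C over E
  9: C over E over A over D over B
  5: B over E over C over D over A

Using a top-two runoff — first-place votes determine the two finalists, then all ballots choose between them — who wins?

D

Round 1 first-place votes: A 7, B 5, C 9, D 8, E 0. C and D advance.
Runoff: C is ranked above D on 14 ballots, D above C on 15.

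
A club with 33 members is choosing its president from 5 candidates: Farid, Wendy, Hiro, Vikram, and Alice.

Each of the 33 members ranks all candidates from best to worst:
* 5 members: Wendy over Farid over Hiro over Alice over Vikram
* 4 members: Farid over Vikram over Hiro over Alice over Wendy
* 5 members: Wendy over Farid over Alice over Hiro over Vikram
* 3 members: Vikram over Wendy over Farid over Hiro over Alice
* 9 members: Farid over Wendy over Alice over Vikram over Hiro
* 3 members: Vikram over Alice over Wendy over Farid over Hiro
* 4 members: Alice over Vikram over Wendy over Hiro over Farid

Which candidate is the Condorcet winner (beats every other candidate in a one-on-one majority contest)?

Wendy

Wendy vs Farid: 20–13
Wendy vs Hiro: 29–4
Wendy vs Vikram: 19–14
Wendy vs Alice: 22–11
Wendy beats every other candidate.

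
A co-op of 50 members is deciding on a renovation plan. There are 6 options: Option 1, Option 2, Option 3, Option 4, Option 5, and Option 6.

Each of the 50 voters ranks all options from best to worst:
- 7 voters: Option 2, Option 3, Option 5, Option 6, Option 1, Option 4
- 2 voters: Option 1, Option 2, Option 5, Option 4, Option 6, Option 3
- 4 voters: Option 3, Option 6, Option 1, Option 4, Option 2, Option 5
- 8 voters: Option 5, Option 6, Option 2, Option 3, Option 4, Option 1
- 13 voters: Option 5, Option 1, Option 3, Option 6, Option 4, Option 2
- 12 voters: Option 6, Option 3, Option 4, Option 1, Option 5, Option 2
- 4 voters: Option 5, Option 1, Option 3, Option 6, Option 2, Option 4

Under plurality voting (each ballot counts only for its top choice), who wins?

First-place votes: Option 1 2, Option 2 7, Option 3 4, Option 4 0, Option 5 25, Option 6 12.

Option 5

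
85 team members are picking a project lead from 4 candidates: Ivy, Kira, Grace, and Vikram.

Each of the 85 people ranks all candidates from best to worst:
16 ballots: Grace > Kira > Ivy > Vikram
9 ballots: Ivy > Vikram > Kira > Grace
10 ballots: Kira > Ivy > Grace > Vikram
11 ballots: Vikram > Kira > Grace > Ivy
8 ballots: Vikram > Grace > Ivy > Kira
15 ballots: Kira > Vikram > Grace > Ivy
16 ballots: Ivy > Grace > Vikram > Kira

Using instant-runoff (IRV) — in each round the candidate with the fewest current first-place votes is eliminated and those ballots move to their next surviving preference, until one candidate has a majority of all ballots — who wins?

Round 1: Ivy 25, Kira 25, Grace 16, Vikram 19. Grace eliminated.
Round 2: Ivy 25, Kira 41, Vikram 19. Vikram eliminated.
Round 3: Ivy 33, Kira 52. Kira has a majority (≥43).

Kira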